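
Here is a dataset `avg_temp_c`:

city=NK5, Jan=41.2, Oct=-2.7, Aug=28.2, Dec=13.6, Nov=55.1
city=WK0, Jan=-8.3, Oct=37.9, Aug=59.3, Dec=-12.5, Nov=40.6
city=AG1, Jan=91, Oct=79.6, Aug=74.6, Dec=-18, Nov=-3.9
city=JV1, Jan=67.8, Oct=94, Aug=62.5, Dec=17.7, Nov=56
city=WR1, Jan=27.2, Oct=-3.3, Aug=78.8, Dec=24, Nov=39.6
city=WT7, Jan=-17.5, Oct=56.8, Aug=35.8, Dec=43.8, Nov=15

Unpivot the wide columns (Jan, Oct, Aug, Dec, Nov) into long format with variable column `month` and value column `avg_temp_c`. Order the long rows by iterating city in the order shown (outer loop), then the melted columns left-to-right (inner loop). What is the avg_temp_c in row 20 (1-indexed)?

30 rows total (6 × 5). Row 20: index ⌊(20-1)/5⌋ = 3 into city → JV1; (20-1) mod 5 = 4 into the melted columns → Nov.
So row 20 is (JV1, Nov, 56); avg_temp_c = 56.

56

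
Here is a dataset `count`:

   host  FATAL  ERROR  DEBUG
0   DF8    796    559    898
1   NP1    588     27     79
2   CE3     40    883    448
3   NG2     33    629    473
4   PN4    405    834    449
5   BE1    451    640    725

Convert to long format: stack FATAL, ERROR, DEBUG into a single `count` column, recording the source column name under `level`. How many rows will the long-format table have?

18

6 host values × 3 melted columns = 18 rows.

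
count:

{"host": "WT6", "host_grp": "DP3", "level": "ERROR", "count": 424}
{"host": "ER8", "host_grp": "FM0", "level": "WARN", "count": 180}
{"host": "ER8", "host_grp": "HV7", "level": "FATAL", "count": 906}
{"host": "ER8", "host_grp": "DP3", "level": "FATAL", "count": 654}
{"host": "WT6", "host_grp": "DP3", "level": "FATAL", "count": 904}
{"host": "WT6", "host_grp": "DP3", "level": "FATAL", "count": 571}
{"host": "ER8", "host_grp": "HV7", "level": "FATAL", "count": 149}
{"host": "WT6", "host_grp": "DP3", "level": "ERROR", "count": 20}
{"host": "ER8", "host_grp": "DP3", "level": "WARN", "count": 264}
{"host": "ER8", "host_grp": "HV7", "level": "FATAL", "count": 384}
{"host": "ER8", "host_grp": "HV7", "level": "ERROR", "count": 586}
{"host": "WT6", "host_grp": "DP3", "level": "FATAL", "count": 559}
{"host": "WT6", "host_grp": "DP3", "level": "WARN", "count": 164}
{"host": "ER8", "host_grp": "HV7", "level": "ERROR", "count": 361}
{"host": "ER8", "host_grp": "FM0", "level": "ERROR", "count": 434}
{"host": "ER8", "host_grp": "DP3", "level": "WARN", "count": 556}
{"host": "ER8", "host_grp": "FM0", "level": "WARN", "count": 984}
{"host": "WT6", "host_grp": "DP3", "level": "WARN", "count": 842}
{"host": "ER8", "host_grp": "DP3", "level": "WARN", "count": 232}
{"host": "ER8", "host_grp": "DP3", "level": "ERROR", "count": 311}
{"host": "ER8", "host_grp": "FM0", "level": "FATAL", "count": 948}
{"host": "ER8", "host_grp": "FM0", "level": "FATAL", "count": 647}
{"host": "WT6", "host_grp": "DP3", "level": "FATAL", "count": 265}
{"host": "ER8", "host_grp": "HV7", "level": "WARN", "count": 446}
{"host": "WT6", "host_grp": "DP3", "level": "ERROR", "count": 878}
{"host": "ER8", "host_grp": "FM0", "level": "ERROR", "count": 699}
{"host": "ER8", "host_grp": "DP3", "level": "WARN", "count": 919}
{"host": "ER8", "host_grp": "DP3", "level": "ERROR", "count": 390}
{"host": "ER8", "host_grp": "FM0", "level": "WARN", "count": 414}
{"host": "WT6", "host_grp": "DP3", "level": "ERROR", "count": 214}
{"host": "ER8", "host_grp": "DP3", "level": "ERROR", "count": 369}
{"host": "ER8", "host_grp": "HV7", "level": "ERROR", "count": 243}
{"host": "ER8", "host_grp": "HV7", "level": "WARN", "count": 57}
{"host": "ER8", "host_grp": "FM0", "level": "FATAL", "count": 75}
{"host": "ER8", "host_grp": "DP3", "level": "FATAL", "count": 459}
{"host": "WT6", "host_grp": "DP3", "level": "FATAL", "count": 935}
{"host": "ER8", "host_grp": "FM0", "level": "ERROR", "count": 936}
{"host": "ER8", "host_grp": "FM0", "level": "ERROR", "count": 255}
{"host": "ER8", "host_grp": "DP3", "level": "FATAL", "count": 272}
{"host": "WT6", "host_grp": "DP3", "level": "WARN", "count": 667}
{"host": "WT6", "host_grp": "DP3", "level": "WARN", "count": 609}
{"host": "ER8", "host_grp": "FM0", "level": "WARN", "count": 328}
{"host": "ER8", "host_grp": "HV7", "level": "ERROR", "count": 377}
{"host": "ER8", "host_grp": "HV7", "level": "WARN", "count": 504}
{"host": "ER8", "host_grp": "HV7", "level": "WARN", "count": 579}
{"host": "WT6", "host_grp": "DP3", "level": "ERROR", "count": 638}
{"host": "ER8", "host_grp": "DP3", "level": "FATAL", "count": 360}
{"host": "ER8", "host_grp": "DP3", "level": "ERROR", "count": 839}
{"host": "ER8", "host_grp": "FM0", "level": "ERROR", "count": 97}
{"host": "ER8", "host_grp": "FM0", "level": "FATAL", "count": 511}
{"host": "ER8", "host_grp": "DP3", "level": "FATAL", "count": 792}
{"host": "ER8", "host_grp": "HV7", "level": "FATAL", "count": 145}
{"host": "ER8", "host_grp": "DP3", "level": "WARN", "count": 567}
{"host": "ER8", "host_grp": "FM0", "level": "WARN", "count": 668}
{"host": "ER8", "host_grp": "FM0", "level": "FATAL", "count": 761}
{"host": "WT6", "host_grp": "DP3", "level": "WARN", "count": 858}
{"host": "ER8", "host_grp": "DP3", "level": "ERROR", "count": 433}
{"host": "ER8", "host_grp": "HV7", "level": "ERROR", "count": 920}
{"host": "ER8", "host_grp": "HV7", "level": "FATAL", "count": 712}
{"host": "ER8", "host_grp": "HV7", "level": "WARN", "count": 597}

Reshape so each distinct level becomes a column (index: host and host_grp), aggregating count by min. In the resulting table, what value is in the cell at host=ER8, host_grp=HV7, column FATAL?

Rows with host=ER8, host_grp=HV7 and level=FATAL: count values are 906, 149, 384, 145, 712.
min(906, 149, 384, 145, 712) = 145.

145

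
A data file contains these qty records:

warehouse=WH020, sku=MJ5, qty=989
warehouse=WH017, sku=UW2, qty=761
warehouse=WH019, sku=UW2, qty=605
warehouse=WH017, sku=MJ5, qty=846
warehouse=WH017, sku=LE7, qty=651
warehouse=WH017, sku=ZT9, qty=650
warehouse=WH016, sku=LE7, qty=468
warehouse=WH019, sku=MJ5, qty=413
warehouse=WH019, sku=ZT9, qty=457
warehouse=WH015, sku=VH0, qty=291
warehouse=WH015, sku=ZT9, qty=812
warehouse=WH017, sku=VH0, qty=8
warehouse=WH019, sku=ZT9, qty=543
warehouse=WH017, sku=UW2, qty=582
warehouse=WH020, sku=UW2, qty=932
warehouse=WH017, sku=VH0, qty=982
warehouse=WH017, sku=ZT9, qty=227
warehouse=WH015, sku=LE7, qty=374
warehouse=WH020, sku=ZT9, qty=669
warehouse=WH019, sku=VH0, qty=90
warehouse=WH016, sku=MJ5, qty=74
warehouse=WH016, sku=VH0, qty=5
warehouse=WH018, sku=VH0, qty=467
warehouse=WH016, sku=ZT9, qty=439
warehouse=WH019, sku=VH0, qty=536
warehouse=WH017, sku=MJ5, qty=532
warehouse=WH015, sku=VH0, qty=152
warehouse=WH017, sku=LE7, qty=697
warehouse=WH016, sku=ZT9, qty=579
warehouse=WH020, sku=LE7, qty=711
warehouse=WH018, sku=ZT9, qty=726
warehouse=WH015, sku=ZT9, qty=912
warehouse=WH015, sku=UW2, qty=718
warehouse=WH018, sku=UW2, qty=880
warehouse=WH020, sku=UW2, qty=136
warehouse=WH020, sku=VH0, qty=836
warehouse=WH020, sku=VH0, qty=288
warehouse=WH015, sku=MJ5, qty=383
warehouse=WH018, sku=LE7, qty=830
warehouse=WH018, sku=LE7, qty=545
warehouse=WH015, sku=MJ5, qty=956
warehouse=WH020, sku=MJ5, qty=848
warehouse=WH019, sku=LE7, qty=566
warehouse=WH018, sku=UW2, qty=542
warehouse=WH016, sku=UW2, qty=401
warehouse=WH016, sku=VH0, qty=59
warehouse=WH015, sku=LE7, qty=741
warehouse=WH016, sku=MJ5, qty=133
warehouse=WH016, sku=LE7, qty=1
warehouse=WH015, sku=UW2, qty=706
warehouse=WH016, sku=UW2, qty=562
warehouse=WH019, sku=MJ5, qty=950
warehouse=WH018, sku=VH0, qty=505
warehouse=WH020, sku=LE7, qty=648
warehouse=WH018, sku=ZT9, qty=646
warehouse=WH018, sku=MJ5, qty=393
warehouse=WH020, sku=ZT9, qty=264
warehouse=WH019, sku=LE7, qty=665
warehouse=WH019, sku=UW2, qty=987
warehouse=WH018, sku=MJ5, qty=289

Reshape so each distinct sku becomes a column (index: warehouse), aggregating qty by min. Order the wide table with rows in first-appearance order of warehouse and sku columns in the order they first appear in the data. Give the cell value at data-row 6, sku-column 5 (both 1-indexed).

With rows in first-appearance order of warehouse, row 6 is warehouse=WH018. sku columns in first-appearance order: MJ5, UW2, LE7, ZT9, VH0; column 5 is VH0.
Long rows with warehouse=WH018, sku=VH0: min(467, 505) = 467.

467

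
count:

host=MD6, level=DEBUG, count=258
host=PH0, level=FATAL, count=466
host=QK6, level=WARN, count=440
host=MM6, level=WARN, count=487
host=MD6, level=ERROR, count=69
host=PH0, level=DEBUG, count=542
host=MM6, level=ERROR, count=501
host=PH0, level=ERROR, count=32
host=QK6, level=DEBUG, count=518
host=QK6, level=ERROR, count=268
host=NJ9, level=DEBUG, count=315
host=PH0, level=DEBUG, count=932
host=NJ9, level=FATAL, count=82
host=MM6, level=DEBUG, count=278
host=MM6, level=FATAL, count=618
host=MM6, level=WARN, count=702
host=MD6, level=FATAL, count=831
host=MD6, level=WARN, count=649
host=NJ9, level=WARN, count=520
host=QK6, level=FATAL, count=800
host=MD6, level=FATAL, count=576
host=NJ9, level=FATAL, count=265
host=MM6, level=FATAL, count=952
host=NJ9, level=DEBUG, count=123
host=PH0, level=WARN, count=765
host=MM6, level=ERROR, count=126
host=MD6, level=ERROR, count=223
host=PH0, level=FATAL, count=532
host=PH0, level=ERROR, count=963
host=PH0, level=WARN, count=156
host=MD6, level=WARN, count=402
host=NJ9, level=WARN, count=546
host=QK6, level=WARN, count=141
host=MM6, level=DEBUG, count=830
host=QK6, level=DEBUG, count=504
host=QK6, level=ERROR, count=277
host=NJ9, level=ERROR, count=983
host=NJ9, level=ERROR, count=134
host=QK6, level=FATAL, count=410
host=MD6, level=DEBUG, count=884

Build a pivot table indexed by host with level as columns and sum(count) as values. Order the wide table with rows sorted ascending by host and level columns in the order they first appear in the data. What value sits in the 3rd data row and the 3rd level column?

1066

With rows sorted ascending by host, row 3 is host=NJ9. level columns in first-appearance order: DEBUG, FATAL, WARN, ERROR; column 3 is WARN.
Long rows with host=NJ9, level=WARN: 520 + 546 = 1066.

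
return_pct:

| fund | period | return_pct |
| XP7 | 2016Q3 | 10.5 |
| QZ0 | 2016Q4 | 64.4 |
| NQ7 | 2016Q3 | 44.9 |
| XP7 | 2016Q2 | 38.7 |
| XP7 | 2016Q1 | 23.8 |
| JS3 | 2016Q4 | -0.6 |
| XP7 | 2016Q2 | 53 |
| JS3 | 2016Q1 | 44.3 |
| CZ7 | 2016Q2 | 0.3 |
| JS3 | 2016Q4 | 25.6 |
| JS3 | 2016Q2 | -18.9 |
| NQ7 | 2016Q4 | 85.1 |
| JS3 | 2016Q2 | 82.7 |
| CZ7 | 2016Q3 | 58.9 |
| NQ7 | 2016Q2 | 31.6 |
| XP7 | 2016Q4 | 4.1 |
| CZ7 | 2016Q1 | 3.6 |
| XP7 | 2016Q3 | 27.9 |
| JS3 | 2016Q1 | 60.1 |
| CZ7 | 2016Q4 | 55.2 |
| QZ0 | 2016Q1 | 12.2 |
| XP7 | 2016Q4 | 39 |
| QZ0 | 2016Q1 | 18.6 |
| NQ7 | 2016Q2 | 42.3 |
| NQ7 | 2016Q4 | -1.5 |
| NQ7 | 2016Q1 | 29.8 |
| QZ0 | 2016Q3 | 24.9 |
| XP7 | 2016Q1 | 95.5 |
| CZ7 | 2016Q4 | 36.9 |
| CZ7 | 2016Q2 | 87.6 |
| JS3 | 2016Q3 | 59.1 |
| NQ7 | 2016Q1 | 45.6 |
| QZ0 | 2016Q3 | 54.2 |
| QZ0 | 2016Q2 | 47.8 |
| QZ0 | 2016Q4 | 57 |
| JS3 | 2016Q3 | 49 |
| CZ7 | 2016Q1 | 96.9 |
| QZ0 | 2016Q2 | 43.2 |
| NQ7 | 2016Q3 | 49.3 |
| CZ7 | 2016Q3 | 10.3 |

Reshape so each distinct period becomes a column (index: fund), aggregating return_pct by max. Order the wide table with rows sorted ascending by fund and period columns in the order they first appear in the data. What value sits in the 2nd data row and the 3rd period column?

82.7

With rows sorted ascending by fund, row 2 is fund=JS3. period columns in first-appearance order: 2016Q3, 2016Q4, 2016Q2, 2016Q1; column 3 is 2016Q2.
Long rows with fund=JS3, period=2016Q2: max(-18.9, 82.7) = 82.7.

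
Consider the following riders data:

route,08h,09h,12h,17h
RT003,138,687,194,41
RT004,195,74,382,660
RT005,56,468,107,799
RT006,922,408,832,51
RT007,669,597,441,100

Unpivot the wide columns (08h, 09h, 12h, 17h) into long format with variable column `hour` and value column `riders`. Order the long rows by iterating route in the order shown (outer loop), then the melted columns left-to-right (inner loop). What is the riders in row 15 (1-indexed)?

832

20 rows total (5 × 4). Row 15: index ⌊(15-1)/4⌋ = 3 into route → RT006; (15-1) mod 4 = 2 into the melted columns → 12h.
So row 15 is (RT006, 12h, 832); riders = 832.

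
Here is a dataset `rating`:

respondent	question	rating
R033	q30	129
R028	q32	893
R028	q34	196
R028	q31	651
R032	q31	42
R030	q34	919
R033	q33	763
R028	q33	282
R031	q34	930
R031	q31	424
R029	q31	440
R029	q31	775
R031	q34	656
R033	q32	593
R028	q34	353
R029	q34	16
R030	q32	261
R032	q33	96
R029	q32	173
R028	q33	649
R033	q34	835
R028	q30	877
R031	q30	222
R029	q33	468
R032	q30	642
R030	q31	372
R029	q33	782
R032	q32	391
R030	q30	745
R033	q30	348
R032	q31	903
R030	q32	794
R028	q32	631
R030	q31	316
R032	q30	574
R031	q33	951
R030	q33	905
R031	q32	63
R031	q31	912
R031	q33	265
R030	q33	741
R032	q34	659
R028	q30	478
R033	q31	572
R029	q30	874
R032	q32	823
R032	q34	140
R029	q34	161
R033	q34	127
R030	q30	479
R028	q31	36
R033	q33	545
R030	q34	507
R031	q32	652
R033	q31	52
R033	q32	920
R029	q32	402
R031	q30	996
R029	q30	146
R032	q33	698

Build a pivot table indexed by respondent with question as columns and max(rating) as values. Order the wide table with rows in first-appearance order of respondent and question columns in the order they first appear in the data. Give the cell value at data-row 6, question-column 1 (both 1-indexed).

With rows in first-appearance order of respondent, row 6 is respondent=R029. question columns in first-appearance order: q30, q32, q34, q31, q33; column 1 is q30.
Long rows with respondent=R029, question=q30: max(874, 146) = 874.

874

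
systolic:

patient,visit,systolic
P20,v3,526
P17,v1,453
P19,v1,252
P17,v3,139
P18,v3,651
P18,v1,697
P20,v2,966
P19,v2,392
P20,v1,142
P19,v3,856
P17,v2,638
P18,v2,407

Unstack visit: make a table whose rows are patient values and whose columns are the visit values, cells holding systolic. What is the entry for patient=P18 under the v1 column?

697

Wide layout: rows indexed by patient, columns are the 3 distinct visit values (v3, v1, v2).
Cell (patient=P18, visit=v1) draws from the long row where patient=P18 and visit=v1, which has systolic=697.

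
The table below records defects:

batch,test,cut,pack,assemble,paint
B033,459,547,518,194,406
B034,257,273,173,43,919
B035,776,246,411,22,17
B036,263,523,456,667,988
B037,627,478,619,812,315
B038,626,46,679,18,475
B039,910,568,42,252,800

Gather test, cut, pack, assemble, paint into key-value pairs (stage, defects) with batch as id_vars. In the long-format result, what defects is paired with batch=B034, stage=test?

Unpivoting turns each (batch, wide-column) pair into one long row.
The wide cell at row B034, column test holds 257, so the long row (B034, test) has defects=257.

257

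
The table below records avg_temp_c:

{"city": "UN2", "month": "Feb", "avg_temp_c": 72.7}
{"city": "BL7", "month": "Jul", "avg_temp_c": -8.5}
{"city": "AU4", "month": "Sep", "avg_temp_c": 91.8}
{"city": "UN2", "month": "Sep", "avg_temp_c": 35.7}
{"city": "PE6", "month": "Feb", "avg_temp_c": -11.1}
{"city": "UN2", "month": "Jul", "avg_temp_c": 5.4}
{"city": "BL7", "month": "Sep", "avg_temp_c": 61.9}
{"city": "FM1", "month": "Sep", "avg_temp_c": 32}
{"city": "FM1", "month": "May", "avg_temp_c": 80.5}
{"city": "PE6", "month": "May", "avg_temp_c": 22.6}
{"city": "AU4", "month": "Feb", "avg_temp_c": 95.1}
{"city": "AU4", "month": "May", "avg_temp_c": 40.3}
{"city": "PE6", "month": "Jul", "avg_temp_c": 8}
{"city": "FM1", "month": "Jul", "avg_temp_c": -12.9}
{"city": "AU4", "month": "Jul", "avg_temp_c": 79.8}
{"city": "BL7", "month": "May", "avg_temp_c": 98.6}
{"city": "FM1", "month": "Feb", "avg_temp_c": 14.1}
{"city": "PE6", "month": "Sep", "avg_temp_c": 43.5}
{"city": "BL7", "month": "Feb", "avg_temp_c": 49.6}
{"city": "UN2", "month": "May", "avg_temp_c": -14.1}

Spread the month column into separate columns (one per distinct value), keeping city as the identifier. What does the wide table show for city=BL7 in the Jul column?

Wide layout: rows indexed by city, columns are the 4 distinct month values (Feb, Jul, Sep, May).
Cell (city=BL7, month=Jul) draws from the long row where city=BL7 and month=Jul, which has avg_temp_c=-8.5.

-8.5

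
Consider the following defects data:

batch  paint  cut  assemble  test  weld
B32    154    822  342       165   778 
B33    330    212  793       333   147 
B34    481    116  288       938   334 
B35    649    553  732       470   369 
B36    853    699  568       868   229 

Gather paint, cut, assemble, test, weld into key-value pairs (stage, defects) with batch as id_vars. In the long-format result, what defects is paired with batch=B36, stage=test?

Unpivoting turns each (batch, wide-column) pair into one long row.
The wide cell at row B36, column test holds 868, so the long row (B36, test) has defects=868.

868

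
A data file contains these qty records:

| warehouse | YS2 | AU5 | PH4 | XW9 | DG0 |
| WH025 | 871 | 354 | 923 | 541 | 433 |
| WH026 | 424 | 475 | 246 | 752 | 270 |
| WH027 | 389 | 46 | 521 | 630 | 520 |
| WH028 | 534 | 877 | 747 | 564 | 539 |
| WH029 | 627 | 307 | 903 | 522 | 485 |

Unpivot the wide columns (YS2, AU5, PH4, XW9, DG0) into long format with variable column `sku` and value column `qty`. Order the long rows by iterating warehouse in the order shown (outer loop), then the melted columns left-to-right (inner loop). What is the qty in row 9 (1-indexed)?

25 rows total (5 × 5). Row 9: index ⌊(9-1)/5⌋ = 1 into warehouse → WH026; (9-1) mod 5 = 3 into the melted columns → XW9.
So row 9 is (WH026, XW9, 752); qty = 752.

752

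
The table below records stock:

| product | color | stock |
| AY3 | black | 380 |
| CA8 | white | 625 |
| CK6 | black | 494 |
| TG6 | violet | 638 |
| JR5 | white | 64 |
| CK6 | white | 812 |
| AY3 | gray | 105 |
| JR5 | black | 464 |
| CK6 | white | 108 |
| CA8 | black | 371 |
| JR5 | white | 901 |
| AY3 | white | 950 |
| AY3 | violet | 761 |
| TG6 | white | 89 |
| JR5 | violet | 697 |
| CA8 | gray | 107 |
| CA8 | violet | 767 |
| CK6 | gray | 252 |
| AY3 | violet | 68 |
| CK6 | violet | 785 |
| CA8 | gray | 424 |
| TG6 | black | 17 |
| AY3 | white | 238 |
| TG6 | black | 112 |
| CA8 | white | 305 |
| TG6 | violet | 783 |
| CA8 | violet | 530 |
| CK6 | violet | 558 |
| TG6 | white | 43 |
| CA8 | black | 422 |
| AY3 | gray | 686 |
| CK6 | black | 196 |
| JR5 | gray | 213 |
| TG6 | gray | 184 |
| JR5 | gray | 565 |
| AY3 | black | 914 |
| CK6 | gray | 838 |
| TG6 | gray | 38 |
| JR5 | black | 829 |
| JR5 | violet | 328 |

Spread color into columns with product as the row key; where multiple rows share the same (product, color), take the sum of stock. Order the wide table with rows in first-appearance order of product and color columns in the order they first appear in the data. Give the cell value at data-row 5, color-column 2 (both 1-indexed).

With rows in first-appearance order of product, row 5 is product=JR5. color columns in first-appearance order: black, white, violet, gray; column 2 is white.
Long rows with product=JR5, color=white: 64 + 901 = 965.

965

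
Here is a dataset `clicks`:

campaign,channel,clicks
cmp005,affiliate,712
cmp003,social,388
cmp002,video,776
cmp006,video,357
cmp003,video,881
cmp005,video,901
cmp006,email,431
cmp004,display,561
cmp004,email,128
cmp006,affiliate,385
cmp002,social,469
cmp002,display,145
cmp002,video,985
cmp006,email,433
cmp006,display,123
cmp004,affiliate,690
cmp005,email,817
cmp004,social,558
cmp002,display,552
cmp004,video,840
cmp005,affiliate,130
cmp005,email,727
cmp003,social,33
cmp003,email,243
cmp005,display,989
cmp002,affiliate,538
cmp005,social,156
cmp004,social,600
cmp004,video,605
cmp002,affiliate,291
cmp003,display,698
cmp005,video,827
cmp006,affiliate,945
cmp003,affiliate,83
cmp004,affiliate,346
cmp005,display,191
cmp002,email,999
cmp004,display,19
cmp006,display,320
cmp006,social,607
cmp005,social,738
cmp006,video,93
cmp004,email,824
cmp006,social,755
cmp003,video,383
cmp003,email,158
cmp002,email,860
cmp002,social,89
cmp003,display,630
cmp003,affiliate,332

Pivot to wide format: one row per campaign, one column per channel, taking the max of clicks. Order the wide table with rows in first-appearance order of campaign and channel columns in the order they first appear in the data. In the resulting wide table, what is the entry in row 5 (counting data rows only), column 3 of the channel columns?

With rows in first-appearance order of campaign, row 5 is campaign=cmp004. channel columns in first-appearance order: affiliate, social, video, email, display; column 3 is video.
Long rows with campaign=cmp004, channel=video: max(840, 605) = 840.

840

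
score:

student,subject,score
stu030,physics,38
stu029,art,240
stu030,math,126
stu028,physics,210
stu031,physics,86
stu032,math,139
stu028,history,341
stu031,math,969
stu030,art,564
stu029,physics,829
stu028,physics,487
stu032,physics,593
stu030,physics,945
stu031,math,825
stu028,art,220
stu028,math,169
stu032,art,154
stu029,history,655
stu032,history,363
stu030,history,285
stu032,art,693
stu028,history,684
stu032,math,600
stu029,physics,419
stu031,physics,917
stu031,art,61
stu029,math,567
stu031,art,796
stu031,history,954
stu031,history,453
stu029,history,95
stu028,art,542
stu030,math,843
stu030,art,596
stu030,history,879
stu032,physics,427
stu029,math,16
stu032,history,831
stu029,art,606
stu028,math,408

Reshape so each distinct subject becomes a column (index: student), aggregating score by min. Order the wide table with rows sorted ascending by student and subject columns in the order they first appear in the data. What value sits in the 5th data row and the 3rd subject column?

With rows sorted ascending by student, row 5 is student=stu032. subject columns in first-appearance order: physics, art, math, history; column 3 is math.
Long rows with student=stu032, subject=math: min(139, 600) = 139.

139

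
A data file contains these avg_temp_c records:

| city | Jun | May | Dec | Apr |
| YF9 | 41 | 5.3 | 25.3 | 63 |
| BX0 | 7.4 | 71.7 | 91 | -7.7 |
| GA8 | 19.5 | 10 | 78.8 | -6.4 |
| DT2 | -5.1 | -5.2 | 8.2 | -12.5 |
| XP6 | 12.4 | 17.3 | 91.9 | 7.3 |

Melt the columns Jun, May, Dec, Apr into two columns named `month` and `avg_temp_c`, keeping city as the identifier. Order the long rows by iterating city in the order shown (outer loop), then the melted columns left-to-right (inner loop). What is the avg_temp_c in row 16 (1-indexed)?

20 rows total (5 × 4). Row 16: index ⌊(16-1)/4⌋ = 3 into city → DT2; (16-1) mod 4 = 3 into the melted columns → Apr.
So row 16 is (DT2, Apr, -12.5); avg_temp_c = -12.5.

-12.5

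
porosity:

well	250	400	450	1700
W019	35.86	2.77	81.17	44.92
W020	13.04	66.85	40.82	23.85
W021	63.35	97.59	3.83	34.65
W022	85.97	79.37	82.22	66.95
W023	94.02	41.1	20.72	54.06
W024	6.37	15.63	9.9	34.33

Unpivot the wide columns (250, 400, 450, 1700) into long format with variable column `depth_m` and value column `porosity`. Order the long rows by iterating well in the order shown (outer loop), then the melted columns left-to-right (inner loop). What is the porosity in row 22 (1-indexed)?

24 rows total (6 × 4). Row 22: index ⌊(22-1)/4⌋ = 5 into well → W024; (22-1) mod 4 = 1 into the melted columns → 400.
So row 22 is (W024, 400, 15.63); porosity = 15.63.

15.63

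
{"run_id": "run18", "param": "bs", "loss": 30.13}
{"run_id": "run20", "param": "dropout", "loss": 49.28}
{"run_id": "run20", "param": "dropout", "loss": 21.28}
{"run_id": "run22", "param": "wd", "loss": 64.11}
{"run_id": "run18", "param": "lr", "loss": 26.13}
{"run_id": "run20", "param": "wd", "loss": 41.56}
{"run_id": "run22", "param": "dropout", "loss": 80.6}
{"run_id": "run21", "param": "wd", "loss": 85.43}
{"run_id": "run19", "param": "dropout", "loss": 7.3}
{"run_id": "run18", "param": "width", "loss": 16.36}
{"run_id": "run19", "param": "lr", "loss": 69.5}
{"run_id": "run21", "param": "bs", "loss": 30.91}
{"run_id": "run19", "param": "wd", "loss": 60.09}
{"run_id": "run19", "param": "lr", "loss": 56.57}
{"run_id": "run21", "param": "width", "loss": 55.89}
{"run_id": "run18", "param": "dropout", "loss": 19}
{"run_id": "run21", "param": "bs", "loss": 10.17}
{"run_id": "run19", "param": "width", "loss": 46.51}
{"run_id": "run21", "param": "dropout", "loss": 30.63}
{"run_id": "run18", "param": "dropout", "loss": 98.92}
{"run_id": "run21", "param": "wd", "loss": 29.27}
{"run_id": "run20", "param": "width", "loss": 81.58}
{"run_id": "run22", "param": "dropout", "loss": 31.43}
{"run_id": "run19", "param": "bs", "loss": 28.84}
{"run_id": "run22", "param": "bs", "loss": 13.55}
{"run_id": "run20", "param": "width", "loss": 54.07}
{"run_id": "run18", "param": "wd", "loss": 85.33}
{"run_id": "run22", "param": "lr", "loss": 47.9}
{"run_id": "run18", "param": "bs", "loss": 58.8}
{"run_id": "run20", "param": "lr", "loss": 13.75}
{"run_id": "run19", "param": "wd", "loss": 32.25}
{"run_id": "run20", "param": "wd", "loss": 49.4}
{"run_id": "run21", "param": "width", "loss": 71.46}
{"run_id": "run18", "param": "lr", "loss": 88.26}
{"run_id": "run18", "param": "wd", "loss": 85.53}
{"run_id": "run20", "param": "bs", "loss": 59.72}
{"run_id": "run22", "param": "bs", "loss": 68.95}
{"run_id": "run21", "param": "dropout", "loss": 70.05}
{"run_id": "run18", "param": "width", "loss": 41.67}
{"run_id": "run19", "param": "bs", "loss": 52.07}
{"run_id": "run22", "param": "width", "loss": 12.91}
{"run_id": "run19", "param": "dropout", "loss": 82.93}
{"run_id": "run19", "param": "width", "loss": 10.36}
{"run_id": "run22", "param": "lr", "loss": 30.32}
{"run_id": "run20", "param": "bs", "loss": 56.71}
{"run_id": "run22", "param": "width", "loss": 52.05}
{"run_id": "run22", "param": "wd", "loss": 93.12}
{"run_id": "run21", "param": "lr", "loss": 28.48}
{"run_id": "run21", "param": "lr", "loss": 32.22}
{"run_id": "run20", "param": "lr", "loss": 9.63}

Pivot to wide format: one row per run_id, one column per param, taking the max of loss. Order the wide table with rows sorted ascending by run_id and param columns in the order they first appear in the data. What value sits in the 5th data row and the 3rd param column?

93.12

With rows sorted ascending by run_id, row 5 is run_id=run22. param columns in first-appearance order: bs, dropout, wd, lr, width; column 3 is wd.
Long rows with run_id=run22, param=wd: max(64.11, 93.12) = 93.12.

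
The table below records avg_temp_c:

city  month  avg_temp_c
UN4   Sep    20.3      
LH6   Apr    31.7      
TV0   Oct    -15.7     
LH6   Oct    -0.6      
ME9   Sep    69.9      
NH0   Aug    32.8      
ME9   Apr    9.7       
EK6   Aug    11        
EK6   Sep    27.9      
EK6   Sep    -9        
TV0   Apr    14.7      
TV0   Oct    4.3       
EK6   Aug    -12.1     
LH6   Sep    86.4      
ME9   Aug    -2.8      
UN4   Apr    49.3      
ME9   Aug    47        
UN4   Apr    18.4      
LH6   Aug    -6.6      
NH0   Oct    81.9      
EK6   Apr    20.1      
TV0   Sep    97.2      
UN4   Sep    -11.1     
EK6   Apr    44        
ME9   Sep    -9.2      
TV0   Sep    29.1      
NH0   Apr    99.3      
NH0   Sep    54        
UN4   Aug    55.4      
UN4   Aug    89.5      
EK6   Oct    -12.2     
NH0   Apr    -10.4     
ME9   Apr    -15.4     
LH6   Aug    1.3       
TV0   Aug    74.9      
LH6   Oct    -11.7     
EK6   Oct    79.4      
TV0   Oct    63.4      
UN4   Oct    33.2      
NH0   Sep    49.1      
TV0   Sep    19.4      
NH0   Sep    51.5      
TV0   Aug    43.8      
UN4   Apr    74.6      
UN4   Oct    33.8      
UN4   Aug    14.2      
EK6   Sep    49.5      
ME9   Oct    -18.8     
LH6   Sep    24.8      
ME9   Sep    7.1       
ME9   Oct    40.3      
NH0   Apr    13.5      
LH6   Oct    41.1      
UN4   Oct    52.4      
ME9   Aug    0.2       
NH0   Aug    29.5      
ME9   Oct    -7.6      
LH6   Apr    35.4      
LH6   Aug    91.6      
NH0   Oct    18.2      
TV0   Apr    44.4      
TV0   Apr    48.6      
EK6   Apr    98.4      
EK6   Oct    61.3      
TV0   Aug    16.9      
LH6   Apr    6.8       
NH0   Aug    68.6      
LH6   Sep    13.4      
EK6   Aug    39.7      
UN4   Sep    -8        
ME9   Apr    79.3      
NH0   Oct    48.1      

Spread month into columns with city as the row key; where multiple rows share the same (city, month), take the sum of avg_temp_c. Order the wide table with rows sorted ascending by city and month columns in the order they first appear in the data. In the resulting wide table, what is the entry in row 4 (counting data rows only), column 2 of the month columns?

With rows sorted ascending by city, row 4 is city=NH0. month columns in first-appearance order: Sep, Apr, Oct, Aug; column 2 is Apr.
Long rows with city=NH0, month=Apr: 99.3 + -10.4 + 13.5 = 102.4.

102.4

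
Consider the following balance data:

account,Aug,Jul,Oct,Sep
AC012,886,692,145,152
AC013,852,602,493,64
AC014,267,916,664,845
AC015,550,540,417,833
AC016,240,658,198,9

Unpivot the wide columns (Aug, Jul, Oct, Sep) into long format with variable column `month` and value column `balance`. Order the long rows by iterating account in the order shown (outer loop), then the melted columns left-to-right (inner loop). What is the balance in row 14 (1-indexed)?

20 rows total (5 × 4). Row 14: index ⌊(14-1)/4⌋ = 3 into account → AC015; (14-1) mod 4 = 1 into the melted columns → Jul.
So row 14 is (AC015, Jul, 540); balance = 540.

540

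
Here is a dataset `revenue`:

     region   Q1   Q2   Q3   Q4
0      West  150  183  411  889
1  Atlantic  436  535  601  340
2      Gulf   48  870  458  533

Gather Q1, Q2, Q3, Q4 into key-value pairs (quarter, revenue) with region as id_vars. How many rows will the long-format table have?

3 region values × 4 melted columns = 12 rows.

12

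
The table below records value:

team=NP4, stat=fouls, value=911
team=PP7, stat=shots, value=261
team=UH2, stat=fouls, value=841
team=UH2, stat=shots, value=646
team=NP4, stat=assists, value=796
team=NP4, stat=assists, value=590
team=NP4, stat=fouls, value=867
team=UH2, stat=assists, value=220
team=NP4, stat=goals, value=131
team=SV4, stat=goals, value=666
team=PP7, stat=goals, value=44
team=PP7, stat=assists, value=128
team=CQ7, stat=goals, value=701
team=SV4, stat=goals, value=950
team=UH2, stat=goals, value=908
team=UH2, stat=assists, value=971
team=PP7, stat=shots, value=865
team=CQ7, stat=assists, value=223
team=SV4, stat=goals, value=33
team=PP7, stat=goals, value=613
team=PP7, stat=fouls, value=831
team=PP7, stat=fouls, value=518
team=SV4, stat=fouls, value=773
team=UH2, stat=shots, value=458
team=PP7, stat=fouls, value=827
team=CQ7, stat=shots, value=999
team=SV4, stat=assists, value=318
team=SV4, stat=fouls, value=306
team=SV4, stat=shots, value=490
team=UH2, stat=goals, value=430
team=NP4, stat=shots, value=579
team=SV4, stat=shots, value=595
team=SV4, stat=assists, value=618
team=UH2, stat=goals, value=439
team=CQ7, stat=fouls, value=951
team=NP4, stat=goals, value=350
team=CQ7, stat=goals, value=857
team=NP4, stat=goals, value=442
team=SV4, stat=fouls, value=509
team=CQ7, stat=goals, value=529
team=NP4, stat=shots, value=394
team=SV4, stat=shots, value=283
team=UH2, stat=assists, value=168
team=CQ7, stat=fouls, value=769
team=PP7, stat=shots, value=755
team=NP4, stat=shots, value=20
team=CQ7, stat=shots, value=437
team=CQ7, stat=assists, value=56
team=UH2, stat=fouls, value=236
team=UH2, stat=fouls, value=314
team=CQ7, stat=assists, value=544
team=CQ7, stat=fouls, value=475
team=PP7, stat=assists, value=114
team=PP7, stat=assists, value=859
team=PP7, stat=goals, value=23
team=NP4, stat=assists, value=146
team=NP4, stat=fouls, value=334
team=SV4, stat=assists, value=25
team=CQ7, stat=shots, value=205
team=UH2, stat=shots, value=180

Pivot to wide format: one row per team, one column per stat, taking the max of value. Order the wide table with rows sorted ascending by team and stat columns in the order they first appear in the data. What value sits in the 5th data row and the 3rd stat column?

971

With rows sorted ascending by team, row 5 is team=UH2. stat columns in first-appearance order: fouls, shots, assists, goals; column 3 is assists.
Long rows with team=UH2, stat=assists: max(220, 971, 168) = 971.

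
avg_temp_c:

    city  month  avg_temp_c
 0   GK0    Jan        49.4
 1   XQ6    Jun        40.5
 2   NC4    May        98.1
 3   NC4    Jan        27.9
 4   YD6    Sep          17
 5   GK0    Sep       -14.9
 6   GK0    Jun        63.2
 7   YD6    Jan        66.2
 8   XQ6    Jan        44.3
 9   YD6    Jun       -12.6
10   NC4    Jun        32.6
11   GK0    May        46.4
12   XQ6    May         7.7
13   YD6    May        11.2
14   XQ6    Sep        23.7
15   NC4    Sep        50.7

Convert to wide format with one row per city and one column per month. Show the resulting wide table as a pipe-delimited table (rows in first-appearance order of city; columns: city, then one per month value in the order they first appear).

Columns: city plus the 4 distinct month values (Jan, Jun, May, Sep).
For example, row GK0 column Jan takes avg_temp_c=49.4 from the long row (GK0, Jan).

| city | Jan | Jun | May | Sep |
| GK0 | 49.4 | 63.2 | 46.4 | -14.9 |
| XQ6 | 44.3 | 40.5 | 7.7 | 23.7 |
| NC4 | 27.9 | 32.6 | 98.1 | 50.7 |
| YD6 | 66.2 | -12.6 | 11.2 | 17 |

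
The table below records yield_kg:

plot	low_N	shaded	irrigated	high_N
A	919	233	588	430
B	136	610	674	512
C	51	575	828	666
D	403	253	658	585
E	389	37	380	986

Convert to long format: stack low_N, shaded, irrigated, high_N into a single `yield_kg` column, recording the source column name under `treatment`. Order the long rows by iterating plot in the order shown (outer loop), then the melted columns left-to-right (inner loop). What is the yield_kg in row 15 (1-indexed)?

658

20 rows total (5 × 4). Row 15: index ⌊(15-1)/4⌋ = 3 into plot → D; (15-1) mod 4 = 2 into the melted columns → irrigated.
So row 15 is (D, irrigated, 658); yield_kg = 658.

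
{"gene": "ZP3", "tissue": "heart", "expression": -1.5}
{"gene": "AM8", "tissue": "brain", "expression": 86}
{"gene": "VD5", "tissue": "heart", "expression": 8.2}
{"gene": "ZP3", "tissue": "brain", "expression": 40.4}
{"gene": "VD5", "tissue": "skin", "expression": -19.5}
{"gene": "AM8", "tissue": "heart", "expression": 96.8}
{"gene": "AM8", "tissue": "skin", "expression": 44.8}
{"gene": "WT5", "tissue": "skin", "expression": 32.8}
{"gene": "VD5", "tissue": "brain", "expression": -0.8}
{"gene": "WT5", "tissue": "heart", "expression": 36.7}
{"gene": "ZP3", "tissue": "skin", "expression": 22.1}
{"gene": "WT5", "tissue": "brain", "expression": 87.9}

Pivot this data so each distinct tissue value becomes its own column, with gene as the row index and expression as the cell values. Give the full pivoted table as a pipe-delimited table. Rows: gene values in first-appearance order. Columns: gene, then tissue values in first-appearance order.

| gene | heart | brain | skin |
| ZP3 | -1.5 | 40.4 | 22.1 |
| AM8 | 96.8 | 86 | 44.8 |
| VD5 | 8.2 | -0.8 | -19.5 |
| WT5 | 36.7 | 87.9 | 32.8 |

Columns: gene plus the 3 distinct tissue values (heart, brain, skin).
For example, row ZP3 column heart takes expression=-1.5 from the long row (ZP3, heart).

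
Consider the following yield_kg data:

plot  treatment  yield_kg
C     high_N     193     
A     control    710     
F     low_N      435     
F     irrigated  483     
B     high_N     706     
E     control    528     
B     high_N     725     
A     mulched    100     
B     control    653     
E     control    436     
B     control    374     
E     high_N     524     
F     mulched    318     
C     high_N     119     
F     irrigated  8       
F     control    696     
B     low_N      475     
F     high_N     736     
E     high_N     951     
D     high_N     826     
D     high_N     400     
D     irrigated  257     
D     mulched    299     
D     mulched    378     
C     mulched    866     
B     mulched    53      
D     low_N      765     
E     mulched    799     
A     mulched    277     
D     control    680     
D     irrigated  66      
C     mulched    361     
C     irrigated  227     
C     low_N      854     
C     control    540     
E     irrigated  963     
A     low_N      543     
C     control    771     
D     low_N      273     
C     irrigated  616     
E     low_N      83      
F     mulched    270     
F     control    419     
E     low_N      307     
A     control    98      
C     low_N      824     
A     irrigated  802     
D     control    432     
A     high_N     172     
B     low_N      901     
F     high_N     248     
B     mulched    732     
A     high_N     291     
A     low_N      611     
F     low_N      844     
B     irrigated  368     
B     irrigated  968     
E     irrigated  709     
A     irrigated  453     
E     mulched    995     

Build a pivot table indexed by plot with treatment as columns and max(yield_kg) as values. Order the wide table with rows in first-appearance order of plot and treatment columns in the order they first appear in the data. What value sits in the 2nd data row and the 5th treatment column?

With rows in first-appearance order of plot, row 2 is plot=A. treatment columns in first-appearance order: high_N, control, low_N, irrigated, mulched; column 5 is mulched.
Long rows with plot=A, treatment=mulched: max(100, 277) = 277.

277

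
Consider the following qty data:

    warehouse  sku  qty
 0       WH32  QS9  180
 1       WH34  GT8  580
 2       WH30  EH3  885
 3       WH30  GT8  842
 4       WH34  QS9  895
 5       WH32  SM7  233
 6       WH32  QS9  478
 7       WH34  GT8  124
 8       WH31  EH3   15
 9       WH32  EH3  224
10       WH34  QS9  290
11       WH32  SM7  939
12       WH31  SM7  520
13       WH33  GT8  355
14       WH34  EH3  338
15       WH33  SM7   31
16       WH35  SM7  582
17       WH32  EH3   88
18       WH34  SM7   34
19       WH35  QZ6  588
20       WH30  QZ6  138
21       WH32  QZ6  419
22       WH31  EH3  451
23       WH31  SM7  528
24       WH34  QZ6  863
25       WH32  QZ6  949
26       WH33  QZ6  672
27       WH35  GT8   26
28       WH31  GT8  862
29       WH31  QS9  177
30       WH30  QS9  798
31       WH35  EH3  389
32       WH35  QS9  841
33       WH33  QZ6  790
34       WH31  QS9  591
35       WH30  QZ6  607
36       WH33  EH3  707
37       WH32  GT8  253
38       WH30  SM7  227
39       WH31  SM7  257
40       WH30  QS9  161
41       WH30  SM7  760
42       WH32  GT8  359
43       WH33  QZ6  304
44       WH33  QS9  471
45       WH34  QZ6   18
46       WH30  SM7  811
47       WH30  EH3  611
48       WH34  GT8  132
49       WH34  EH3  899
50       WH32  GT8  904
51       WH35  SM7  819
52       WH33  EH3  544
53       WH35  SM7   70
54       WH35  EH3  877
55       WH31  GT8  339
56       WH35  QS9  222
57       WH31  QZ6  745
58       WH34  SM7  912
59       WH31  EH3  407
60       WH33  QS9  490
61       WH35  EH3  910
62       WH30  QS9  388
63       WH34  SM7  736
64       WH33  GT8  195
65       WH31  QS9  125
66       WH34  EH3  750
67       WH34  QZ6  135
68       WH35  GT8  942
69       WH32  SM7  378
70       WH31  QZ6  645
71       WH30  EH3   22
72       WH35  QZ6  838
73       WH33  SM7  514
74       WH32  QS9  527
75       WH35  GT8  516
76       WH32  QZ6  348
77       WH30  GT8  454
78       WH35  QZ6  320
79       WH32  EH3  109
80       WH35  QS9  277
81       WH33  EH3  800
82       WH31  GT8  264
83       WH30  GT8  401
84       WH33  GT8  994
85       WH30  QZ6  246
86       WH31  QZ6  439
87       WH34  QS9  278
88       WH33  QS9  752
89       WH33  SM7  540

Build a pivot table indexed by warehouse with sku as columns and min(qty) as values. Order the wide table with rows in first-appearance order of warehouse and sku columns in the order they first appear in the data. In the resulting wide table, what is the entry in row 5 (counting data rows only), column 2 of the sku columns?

With rows in first-appearance order of warehouse, row 5 is warehouse=WH33. sku columns in first-appearance order: QS9, GT8, EH3, SM7, QZ6; column 2 is GT8.
Long rows with warehouse=WH33, sku=GT8: min(355, 195, 994) = 195.

195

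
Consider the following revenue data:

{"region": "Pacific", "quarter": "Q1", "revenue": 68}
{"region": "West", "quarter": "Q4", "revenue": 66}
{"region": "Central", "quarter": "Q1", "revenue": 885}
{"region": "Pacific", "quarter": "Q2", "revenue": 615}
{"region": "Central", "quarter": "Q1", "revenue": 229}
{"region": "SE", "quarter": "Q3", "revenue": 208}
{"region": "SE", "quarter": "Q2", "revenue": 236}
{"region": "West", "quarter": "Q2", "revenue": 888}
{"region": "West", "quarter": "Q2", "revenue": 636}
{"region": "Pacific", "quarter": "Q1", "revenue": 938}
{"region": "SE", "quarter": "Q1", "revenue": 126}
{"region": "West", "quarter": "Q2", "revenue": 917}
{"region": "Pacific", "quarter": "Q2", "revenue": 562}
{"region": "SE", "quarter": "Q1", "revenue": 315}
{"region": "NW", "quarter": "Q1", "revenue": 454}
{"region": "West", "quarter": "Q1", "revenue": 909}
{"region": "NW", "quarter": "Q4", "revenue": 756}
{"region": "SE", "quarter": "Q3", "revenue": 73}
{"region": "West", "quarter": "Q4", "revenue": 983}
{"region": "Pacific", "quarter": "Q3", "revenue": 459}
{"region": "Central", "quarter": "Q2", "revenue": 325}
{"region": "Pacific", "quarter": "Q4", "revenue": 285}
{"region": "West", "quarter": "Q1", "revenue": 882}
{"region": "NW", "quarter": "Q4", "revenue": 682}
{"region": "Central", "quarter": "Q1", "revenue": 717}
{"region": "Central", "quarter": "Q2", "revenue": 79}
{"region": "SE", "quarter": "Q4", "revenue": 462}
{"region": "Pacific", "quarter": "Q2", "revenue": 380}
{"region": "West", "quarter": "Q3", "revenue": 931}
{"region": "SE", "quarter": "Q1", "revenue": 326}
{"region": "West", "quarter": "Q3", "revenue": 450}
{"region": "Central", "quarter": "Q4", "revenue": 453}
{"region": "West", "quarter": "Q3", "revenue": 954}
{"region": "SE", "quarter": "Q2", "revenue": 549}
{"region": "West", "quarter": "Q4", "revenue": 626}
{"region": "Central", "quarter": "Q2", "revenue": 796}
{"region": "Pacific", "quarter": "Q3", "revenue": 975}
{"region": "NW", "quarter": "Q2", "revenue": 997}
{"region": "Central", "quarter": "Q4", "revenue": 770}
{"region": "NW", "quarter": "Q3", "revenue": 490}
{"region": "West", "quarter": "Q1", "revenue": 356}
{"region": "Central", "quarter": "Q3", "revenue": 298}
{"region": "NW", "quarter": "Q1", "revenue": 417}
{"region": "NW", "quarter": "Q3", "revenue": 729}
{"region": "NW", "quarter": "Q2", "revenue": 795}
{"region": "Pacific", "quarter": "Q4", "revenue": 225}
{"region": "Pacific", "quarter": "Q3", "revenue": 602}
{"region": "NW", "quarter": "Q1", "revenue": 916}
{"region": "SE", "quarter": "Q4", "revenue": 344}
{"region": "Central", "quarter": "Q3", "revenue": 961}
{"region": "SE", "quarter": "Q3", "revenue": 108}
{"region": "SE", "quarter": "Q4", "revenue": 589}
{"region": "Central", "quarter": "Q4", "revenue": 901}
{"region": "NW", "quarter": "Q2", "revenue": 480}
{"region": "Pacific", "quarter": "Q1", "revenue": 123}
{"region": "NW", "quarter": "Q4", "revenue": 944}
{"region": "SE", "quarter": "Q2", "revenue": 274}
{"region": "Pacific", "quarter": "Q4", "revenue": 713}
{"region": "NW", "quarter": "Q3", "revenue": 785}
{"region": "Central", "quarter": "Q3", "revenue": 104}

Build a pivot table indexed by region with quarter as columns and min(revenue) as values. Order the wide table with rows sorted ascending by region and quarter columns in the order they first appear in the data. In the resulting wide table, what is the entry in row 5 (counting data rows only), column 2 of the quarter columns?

66

With rows sorted ascending by region, row 5 is region=West. quarter columns in first-appearance order: Q1, Q4, Q2, Q3; column 2 is Q4.
Long rows with region=West, quarter=Q4: min(66, 983, 626) = 66.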